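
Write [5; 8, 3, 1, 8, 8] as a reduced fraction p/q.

12009/2345

Fold from the inside: start with 8/1.
  8 + 1/8 = 65/8
  1 + 8/65 = 73/65
  3 + 65/73 = 284/73
  8 + 73/284 = 2345/284
  5 + 284/2345 = 12009/2345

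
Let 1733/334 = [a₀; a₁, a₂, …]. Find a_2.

3

1733 = 5·334 + 63   →  a_0 = 5
334 = 5·63 + 19   →  a_1 = 5
63 = 3·19 + 6   →  a_2 = 3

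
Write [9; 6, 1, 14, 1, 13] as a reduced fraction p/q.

14146/1547

Fold from the inside: start with 13/1.
  1 + 1/13 = 14/13
  14 + 13/14 = 209/14
  1 + 14/209 = 223/209
  6 + 209/223 = 1547/223
  9 + 223/1547 = 14146/1547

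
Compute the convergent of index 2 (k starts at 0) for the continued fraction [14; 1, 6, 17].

Using pₖ = aₖpₖ₋₁ + pₖ₋₂, qₖ = aₖqₖ₋₁ + qₖ₋₂ (with p₋₁=1, p₋₂=0, q₋₁=0, q₋₂=1):
  k=0: a=14, p=14, q=1
  k=1: a=1, p=15, q=1
  k=2: a=6, p=104, q=7

104/7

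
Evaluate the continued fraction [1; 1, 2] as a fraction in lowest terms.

Fold from the inside: start with 2/1.
  1 + 1/2 = 3/2
  1 + 2/3 = 5/3

5/3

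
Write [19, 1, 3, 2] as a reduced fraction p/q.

178/9

Fold from the inside: start with 2/1.
  3 + 1/2 = 7/2
  1 + 2/7 = 9/7
  19 + 7/9 = 178/9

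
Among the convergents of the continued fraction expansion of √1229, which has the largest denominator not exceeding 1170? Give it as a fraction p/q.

√1229 = [35; 17, 1, 1, 17, 70, …] (period length 5).
Convergents:
  p_0/q_0 = 35/1
  p_1/q_1 = 596/17
  p_2/q_2 = 631/18
  p_3/q_3 = 1227/35
  p_4/q_4 = 21490/613
  p_5/q_5 = 1505527/42945
q_4 = 613 ≤ 1170 < 42945 = q_5, so the answer is 21490/613.

21490/613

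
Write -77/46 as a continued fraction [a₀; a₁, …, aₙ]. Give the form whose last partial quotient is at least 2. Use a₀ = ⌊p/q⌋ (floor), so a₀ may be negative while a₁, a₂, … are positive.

[-2; 3, 15]

-77 = -2×46 + 15
46 = 3×15 + 1
15 = 15×1 + 0  (stop)
So -77/46 = [-2; 3, 15].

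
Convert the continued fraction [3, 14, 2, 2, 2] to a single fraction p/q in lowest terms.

Using pₖ = aₖpₖ₋₁ + pₖ₋₂ and qₖ = aₖqₖ₋₁ + qₖ₋₂:
  k=0: a=3, p=3, q=1
  k=1: a=14, p=43, q=14
  k=2: a=2, p=89, q=29
  k=3: a=2, p=221, q=72
  k=4: a=2, p=531, q=173

531/173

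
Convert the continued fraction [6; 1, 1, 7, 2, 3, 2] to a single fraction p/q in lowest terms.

Using pₖ = aₖpₖ₋₁ + pₖ₋₂ and qₖ = aₖqₖ₋₁ + qₖ₋₂:
  k=0: a=6, p=6, q=1
  k=1: a=1, p=7, q=1
  k=2: a=1, p=13, q=2
  k=3: a=7, p=98, q=15
  k=4: a=2, p=209, q=32
  k=5: a=3, p=725, q=111
  k=6: a=2, p=1659, q=254

1659/254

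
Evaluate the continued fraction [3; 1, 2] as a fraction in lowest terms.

Fold from the inside: start with 2/1.
  1 + 1/2 = 3/2
  3 + 2/3 = 11/3

11/3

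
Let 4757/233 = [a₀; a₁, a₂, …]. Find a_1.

4757 = 20·233 + 97   →  a_0 = 20
233 = 2·97 + 39   →  a_1 = 2

2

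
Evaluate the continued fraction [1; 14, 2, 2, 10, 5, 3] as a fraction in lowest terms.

Fold from the inside: start with 3/1.
  5 + 1/3 = 16/3
  10 + 3/16 = 163/16
  2 + 16/163 = 342/163
  2 + 163/342 = 847/342
  14 + 342/847 = 12200/847
  1 + 847/12200 = 13047/12200

13047/12200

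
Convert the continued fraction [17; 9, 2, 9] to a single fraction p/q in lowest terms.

Fold from the inside: start with 9/1.
  2 + 1/9 = 19/9
  9 + 9/19 = 180/19
  17 + 19/180 = 3079/180

3079/180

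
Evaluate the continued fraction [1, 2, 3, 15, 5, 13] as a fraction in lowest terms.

10228/7153

Fold from the inside: start with 13/1.
  5 + 1/13 = 66/13
  15 + 13/66 = 1003/66
  3 + 66/1003 = 3075/1003
  2 + 1003/3075 = 7153/3075
  1 + 3075/7153 = 10228/7153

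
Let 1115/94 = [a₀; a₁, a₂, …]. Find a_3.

4

1115 = 11·94 + 81   →  a_0 = 11
94 = 1·81 + 13   →  a_1 = 1
81 = 6·13 + 3   →  a_2 = 6
13 = 4·3 + 1   →  a_3 = 4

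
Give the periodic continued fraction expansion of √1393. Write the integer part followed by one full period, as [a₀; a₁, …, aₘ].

a₀ = ⌊√1393⌋ = 37.
With m₀=0, d₀=1 and mₖ₊₁ = dₖaₖ − mₖ, dₖ₊₁ = (n − mₖ₊₁²)/dₖ, aₖ₊₁ = ⌊(a₀+mₖ₊₁)/dₖ₊₁⌋:
  k=1: m=37, d=24, a=3
  k=2: m=35, d=7, a=10
  k=3: m=35, d=24, a=3
  k=4: m=37, d=1, a=74
d=1 and a=2a₀=74 at k=4, so the next step gives (m, d) = (37, 24) again — its k=1 value — and the period has length 4.

[37; 3, 10, 3, 74]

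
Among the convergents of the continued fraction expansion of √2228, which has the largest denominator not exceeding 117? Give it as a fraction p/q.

5381/114

√2228 = [47; 4, 1, 22, 1, 4, 94, …] (period length 6).
Convergents:
  p_0/q_0 = 47/1
  p_1/q_1 = 189/4
  p_2/q_2 = 236/5
  p_3/q_3 = 5381/114
  p_4/q_4 = 5617/119
q_3 = 114 ≤ 117 < 119 = q_4, so the answer is 5381/114.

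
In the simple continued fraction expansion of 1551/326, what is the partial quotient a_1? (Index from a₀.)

1551 = 4·326 + 247   →  a_0 = 4
326 = 1·247 + 79   →  a_1 = 1

1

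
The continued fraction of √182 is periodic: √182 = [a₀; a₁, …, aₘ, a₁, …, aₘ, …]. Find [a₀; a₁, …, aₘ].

[13; 2, 26]

a₀ = ⌊√182⌋ = 13.
With m₀=0, d₀=1 and mₖ₊₁ = dₖaₖ − mₖ, dₖ₊₁ = (n − mₖ₊₁²)/dₖ, aₖ₊₁ = ⌊(a₀+mₖ₊₁)/dₖ₊₁⌋:
  k=1: m=13, d=13, a=2
  k=2: m=13, d=1, a=26
d=1 and a=2a₀=26 at k=2, so the next step gives (m, d) = (13, 13) again — its k=1 value — and the period has length 2.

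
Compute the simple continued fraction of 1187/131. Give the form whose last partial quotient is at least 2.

[9; 16, 2, 1, 2]

1187 = 9·131 + 8
131 = 16·8 + 3
8 = 2·3 + 2
3 = 1·2 + 1
2 = 2·1 + 0  (stop)
So 1187/131 = [9; 16, 2, 1, 2].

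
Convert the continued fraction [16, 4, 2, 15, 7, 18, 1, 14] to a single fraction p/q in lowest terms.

Fold from the inside: start with 14/1.
  1 + 1/14 = 15/14
  18 + 14/15 = 284/15
  7 + 15/284 = 2003/284
  15 + 284/2003 = 30329/2003
  2 + 2003/30329 = 62661/30329
  4 + 30329/62661 = 280973/62661
  16 + 62661/280973 = 4558229/280973

4558229/280973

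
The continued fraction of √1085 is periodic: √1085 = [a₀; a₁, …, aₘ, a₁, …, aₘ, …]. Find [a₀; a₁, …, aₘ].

a₀ = ⌊√1085⌋ = 32.
With m₀=0, d₀=1 and mₖ₊₁ = dₖaₖ − mₖ, dₖ₊₁ = (n − mₖ₊₁²)/dₖ, aₖ₊₁ = ⌊(a₀+mₖ₊₁)/dₖ₊₁⌋:
  k=1: m=32, d=61, a=1
  k=2: m=29, d=4, a=15
  k=3: m=31, d=31, a=2
  k=4: m=31, d=4, a=15
  k=5: m=29, d=61, a=1
  k=6: m=32, d=1, a=64
d=1 and a=2a₀=64 at k=6, so the next step gives (m, d) = (32, 61) again — its k=1 value — and the period has length 6.

[32; 1, 15, 2, 15, 1, 64]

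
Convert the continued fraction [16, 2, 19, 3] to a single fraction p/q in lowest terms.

1962/119

Fold from the inside: start with 3/1.
  19 + 1/3 = 58/3
  2 + 3/58 = 119/58
  16 + 58/119 = 1962/119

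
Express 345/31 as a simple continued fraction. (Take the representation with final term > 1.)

[11; 7, 1, 3]

345 = 11·31 + 4
31 = 7·4 + 3
4 = 1·3 + 1
3 = 3·1 + 0  (stop)
So 345/31 = [11; 7, 1, 3].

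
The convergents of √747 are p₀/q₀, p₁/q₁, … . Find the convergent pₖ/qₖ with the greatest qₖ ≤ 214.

4455/163

√747 = [27; 3, 54, …] (period length 2).
Convergents:
  p_0/q_0 = 27/1
  p_1/q_1 = 82/3
  p_2/q_2 = 4455/163
  p_3/q_3 = 13447/492
q_2 = 163 ≤ 214 < 492 = q_3, so the answer is 4455/163.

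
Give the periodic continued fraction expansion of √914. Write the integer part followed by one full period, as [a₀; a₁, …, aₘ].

a₀ = ⌊√914⌋ = 30.
With m₀=0, d₀=1 and mₖ₊₁ = dₖaₖ − mₖ, dₖ₊₁ = (n − mₖ₊₁²)/dₖ, aₖ₊₁ = ⌊(a₀+mₖ₊₁)/dₖ₊₁⌋:
  k=1: m=30, d=14, a=4
  k=2: m=26, d=17, a=3
  k=3: m=25, d=17, a=3
  k=4: m=26, d=14, a=4
  k=5: m=30, d=1, a=60
d=1 and a=2a₀=60 at k=5, so the next step gives (m, d) = (30, 14) again — its k=1 value — and the period has length 5.

[30; 4, 3, 3, 4, 60]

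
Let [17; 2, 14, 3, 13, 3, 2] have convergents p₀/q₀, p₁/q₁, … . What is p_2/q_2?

507/29

Using pₖ = aₖpₖ₋₁ + pₖ₋₂, qₖ = aₖqₖ₋₁ + qₖ₋₂ (with p₋₁=1, p₋₂=0, q₋₁=0, q₋₂=1):
  k=0: a=17, p=17, q=1
  k=1: a=2, p=35, q=2
  k=2: a=14, p=507, q=29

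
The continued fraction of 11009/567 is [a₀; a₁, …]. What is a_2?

11009 = 19·567 + 236   →  a_0 = 19
567 = 2·236 + 95   →  a_1 = 2
236 = 2·95 + 46   →  a_2 = 2

2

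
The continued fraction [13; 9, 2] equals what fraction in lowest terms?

Fold from the inside: start with 2/1.
  9 + 1/2 = 19/2
  13 + 2/19 = 249/19

249/19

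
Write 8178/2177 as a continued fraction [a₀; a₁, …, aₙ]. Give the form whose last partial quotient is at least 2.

8178 = 3*2177 + 1647
2177 = 1*1647 + 530
1647 = 3*530 + 57
530 = 9*57 + 17
57 = 3*17 + 6
17 = 2*6 + 5
6 = 1*5 + 1
5 = 5*1 + 0  (stop)
So 8178/2177 = [3; 1, 3, 9, 3, 2, 1, 5].

[3; 1, 3, 9, 3, 2, 1, 5]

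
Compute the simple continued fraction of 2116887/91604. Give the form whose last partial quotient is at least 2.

2116887 = 23·91604 + 9995
91604 = 9·9995 + 1649
9995 = 6·1649 + 101
1649 = 16·101 + 33
101 = 3·33 + 2
33 = 16·2 + 1
2 = 2·1 + 0  (stop)
So 2116887/91604 = [23; 9, 6, 16, 3, 16, 2].

[23; 9, 6, 16, 3, 16, 2]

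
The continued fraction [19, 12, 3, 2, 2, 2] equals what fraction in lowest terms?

9617/504

Fold from the inside: start with 2/1.
  2 + 1/2 = 5/2
  2 + 2/5 = 12/5
  3 + 5/12 = 41/12
  12 + 12/41 = 504/41
  19 + 41/504 = 9617/504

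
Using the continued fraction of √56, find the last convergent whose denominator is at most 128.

449/60

√56 = [7; 2, 14, …] (period length 2).
Convergents:
  p_0/q_0 = 7/1
  p_1/q_1 = 15/2
  p_2/q_2 = 217/29
  p_3/q_3 = 449/60
  p_4/q_4 = 6503/869
q_3 = 60 ≤ 128 < 869 = q_4, so the answer is 449/60.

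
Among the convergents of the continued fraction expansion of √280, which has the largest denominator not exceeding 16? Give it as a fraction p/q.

251/15

√280 = [16; 1, 2, 1, 2, 1, 32, …] (period length 6).
Convergents:
  p_0/q_0 = 16/1
  p_1/q_1 = 17/1
  p_2/q_2 = 50/3
  p_3/q_3 = 67/4
  p_4/q_4 = 184/11
  p_5/q_5 = 251/15
  p_6/q_6 = 8216/491
q_5 = 15 ≤ 16 < 491 = q_6, so the answer is 251/15.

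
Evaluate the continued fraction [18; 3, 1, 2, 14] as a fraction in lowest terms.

Fold from the inside: start with 14/1.
  2 + 1/14 = 29/14
  1 + 14/29 = 43/29
  3 + 29/43 = 158/43
  18 + 43/158 = 2887/158

2887/158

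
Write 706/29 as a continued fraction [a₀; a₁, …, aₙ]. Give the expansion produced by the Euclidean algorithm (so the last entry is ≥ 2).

706 = 24·29 + 10
29 = 2·10 + 9
10 = 1·9 + 1
9 = 9·1 + 0  (stop)
So 706/29 = [24; 2, 1, 9].

[24; 2, 1, 9]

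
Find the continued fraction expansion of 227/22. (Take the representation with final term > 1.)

227 = 10*22 + 7
22 = 3*7 + 1
7 = 7*1 + 0  (stop)
So 227/22 = [10; 3, 7].

[10; 3, 7]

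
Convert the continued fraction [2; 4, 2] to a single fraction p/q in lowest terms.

Fold from the inside: start with 2/1.
  4 + 1/2 = 9/2
  2 + 2/9 = 20/9

20/9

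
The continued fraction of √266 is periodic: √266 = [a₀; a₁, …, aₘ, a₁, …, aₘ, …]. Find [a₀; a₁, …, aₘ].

a₀ = ⌊√266⌋ = 16.
With m₀=0, d₀=1 and mₖ₊₁ = dₖaₖ − mₖ, dₖ₊₁ = (n − mₖ₊₁²)/dₖ, aₖ₊₁ = ⌊(a₀+mₖ₊₁)/dₖ₊₁⌋:
  k=1: m=16, d=10, a=3
  k=2: m=14, d=7, a=4
  k=3: m=14, d=10, a=3
  k=4: m=16, d=1, a=32
d=1 and a=2a₀=32 at k=4, so the next step gives (m, d) = (16, 10) again — its k=1 value — and the period has length 4.

[16; 3, 4, 3, 32]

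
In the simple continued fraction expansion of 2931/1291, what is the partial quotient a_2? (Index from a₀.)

2931 = 2·1291 + 349   →  a_0 = 2
1291 = 3·349 + 244   →  a_1 = 3
349 = 1·244 + 105   →  a_2 = 1

1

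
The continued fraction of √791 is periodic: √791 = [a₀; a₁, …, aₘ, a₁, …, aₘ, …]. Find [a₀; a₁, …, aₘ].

a₀ = ⌊√791⌋ = 28.
With m₀=0, d₀=1 and mₖ₊₁ = dₖaₖ − mₖ, dₖ₊₁ = (n − mₖ₊₁²)/dₖ, aₖ₊₁ = ⌊(a₀+mₖ₊₁)/dₖ₊₁⌋:
  k=1: m=28, d=7, a=8
  k=2: m=28, d=1, a=56
d=1 and a=2a₀=56 at k=2, so the next step gives (m, d) = (28, 7) again — its k=1 value — and the period has length 2.

[28; 8, 56]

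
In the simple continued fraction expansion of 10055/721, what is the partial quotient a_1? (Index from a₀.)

10055 = 13·721 + 682   →  a_0 = 13
721 = 1·682 + 39   →  a_1 = 1

1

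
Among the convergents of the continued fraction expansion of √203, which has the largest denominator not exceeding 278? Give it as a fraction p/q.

√203 = [14; 4, 28, …] (period length 2).
Convergents:
  p_0/q_0 = 14/1
  p_1/q_1 = 57/4
  p_2/q_2 = 1610/113
  p_3/q_3 = 6497/456
q_2 = 113 ≤ 278 < 456 = q_3, so the answer is 1610/113.

1610/113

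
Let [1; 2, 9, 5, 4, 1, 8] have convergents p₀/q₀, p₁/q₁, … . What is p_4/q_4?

Using pₖ = aₖpₖ₋₁ + pₖ₋₂, qₖ = aₖqₖ₋₁ + qₖ₋₂ (with p₋₁=1, p₋₂=0, q₋₁=0, q₋₂=1):
  k=0: a=1, p=1, q=1
  k=1: a=2, p=3, q=2
  k=2: a=9, p=28, q=19
  k=3: a=5, p=143, q=97
  k=4: a=4, p=600, q=407

600/407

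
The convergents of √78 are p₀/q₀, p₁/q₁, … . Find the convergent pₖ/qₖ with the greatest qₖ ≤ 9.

√78 = [8; 1, 4, 1, 16, …] (period length 4).
Convergents:
  p_0/q_0 = 8/1
  p_1/q_1 = 9/1
  p_2/q_2 = 44/5
  p_3/q_3 = 53/6
  p_4/q_4 = 892/101
q_3 = 6 ≤ 9 < 101 = q_4, so the answer is 53/6.

53/6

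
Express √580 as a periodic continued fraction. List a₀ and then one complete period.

[24; 12, 48]

a₀ = ⌊√580⌋ = 24.
With m₀=0, d₀=1 and mₖ₊₁ = dₖaₖ − mₖ, dₖ₊₁ = (n − mₖ₊₁²)/dₖ, aₖ₊₁ = ⌊(a₀+mₖ₊₁)/dₖ₊₁⌋:
  k=1: m=24, d=4, a=12
  k=2: m=24, d=1, a=48
d=1 and a=2a₀=48 at k=2, so the next step gives (m, d) = (24, 4) again — its k=1 value — and the period has length 2.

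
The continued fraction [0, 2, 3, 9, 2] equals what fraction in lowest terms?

Using pₖ = aₖpₖ₋₁ + pₖ₋₂ and qₖ = aₖqₖ₋₁ + qₖ₋₂:
  k=0: a=0, p=0, q=1
  k=1: a=2, p=1, q=2
  k=2: a=3, p=3, q=7
  k=3: a=9, p=28, q=65
  k=4: a=2, p=59, q=137

59/137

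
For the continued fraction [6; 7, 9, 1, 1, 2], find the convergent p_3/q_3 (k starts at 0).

Using pₖ = aₖpₖ₋₁ + pₖ₋₂, qₖ = aₖqₖ₋₁ + qₖ₋₂ (with p₋₁=1, p₋₂=0, q₋₁=0, q₋₂=1):
  k=0: a=6, p=6, q=1
  k=1: a=7, p=43, q=7
  k=2: a=9, p=393, q=64
  k=3: a=1, p=436, q=71

436/71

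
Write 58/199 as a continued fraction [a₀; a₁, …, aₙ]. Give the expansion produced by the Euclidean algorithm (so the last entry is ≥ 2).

[0; 3, 2, 3, 8]

58 = 0×199 + 58
199 = 3×58 + 25
58 = 2×25 + 8
25 = 3×8 + 1
8 = 8×1 + 0  (stop)
So 58/199 = [0; 3, 2, 3, 8].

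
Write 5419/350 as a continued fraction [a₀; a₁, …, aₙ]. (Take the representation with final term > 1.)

5419 = 15×350 + 169
350 = 2×169 + 12
169 = 14×12 + 1
12 = 12×1 + 0  (stop)
So 5419/350 = [15; 2, 14, 12].

[15; 2, 14, 12]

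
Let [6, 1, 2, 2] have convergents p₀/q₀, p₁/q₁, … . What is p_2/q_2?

Using pₖ = aₖpₖ₋₁ + pₖ₋₂, qₖ = aₖqₖ₋₁ + qₖ₋₂ (with p₋₁=1, p₋₂=0, q₋₁=0, q₋₂=1):
  k=0: a=6, p=6, q=1
  k=1: a=1, p=7, q=1
  k=2: a=2, p=20, q=3

20/3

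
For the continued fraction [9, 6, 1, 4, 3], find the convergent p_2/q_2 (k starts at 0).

64/7

Using pₖ = aₖpₖ₋₁ + pₖ₋₂, qₖ = aₖqₖ₋₁ + qₖ₋₂ (with p₋₁=1, p₋₂=0, q₋₁=0, q₋₂=1):
  k=0: a=9, p=9, q=1
  k=1: a=6, p=55, q=6
  k=2: a=1, p=64, q=7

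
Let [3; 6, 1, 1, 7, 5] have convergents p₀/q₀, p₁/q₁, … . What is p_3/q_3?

Using pₖ = aₖpₖ₋₁ + pₖ₋₂, qₖ = aₖqₖ₋₁ + qₖ₋₂ (with p₋₁=1, p₋₂=0, q₋₁=0, q₋₂=1):
  k=0: a=3, p=3, q=1
  k=1: a=6, p=19, q=6
  k=2: a=1, p=22, q=7
  k=3: a=1, p=41, q=13

41/13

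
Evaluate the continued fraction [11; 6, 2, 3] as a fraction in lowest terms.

Fold from the inside: start with 3/1.
  2 + 1/3 = 7/3
  6 + 3/7 = 45/7
  11 + 7/45 = 502/45

502/45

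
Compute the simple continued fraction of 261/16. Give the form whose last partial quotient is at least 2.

261 = 16*16 + 5
16 = 3*5 + 1
5 = 5*1 + 0  (stop)
So 261/16 = [16; 3, 5].

[16; 3, 5]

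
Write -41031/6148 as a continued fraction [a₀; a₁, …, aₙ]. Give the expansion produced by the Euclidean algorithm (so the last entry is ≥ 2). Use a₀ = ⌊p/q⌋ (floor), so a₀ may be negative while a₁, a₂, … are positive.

[-7; 3, 15, 13, 3, 3]

-41031 = -7·6148 + 2005
6148 = 3·2005 + 133
2005 = 15·133 + 10
133 = 13·10 + 3
10 = 3·3 + 1
3 = 3·1 + 0  (stop)
So -41031/6148 = [-7; 3, 15, 13, 3, 3].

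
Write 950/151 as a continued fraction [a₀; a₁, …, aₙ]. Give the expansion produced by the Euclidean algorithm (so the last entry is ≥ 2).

950 = 6*151 + 44
151 = 3*44 + 19
44 = 2*19 + 6
19 = 3*6 + 1
6 = 6*1 + 0  (stop)
So 950/151 = [6; 3, 2, 3, 6].

[6; 3, 2, 3, 6]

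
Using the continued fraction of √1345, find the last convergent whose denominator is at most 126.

√1345 = [36; 1, 2, 14, 2, 1, 72, …] (period length 6).
Convergents:
  p_0/q_0 = 36/1
  p_1/q_1 = 37/1
  p_2/q_2 = 110/3
  p_3/q_3 = 1577/43
  p_4/q_4 = 3264/89
  p_5/q_5 = 4841/132
q_4 = 89 ≤ 126 < 132 = q_5, so the answer is 3264/89.

3264/89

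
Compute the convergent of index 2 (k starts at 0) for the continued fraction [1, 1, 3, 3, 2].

7/4

Using pₖ = aₖpₖ₋₁ + pₖ₋₂, qₖ = aₖqₖ₋₁ + qₖ₋₂ (with p₋₁=1, p₋₂=0, q₋₁=0, q₋₂=1):
  k=0: a=1, p=1, q=1
  k=1: a=1, p=2, q=1
  k=2: a=3, p=7, q=4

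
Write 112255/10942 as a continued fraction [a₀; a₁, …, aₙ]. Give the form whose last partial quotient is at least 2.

[10; 3, 1, 6, 8, 8, 6]

112255 = 10·10942 + 2835
10942 = 3·2835 + 2437
2835 = 1·2437 + 398
2437 = 6·398 + 49
398 = 8·49 + 6
49 = 8·6 + 1
6 = 6·1 + 0  (stop)
So 112255/10942 = [10; 3, 1, 6, 8, 8, 6].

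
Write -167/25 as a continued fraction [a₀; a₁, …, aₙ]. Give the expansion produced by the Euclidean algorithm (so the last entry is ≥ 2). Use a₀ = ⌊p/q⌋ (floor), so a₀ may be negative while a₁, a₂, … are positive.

[-7; 3, 8]

-167 = -7×25 + 8
25 = 3×8 + 1
8 = 8×1 + 0  (stop)
So -167/25 = [-7; 3, 8].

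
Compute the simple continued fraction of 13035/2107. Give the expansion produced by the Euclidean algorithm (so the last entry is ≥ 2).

[6; 5, 2, 1, 3, 3, 3, 3]

13035 = 6*2107 + 393
2107 = 5*393 + 142
393 = 2*142 + 109
142 = 1*109 + 33
109 = 3*33 + 10
33 = 3*10 + 3
10 = 3*3 + 1
3 = 3*1 + 0  (stop)
So 13035/2107 = [6; 5, 2, 1, 3, 3, 3, 3].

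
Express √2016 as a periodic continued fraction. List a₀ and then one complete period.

[44; 1, 8, 1, 88]

a₀ = ⌊√2016⌋ = 44.
With m₀=0, d₀=1 and mₖ₊₁ = dₖaₖ − mₖ, dₖ₊₁ = (n − mₖ₊₁²)/dₖ, aₖ₊₁ = ⌊(a₀+mₖ₊₁)/dₖ₊₁⌋:
  k=1: m=44, d=80, a=1
  k=2: m=36, d=9, a=8
  k=3: m=36, d=80, a=1
  k=4: m=44, d=1, a=88
d=1 and a=2a₀=88 at k=4, so the next step gives (m, d) = (44, 80) again — its k=1 value — and the period has length 4.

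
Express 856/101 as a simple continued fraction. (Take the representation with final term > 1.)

856 = 8·101 + 48
101 = 2·48 + 5
48 = 9·5 + 3
5 = 1·3 + 2
3 = 1·2 + 1
2 = 2·1 + 0  (stop)
So 856/101 = [8; 2, 9, 1, 1, 2].

[8; 2, 9, 1, 1, 2]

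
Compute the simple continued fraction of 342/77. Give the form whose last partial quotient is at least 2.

[4; 2, 3, 1, 3, 2]

342 = 4×77 + 34
77 = 2×34 + 9
34 = 3×9 + 7
9 = 1×7 + 2
7 = 3×2 + 1
2 = 2×1 + 0  (stop)
So 342/77 = [4; 2, 3, 1, 3, 2].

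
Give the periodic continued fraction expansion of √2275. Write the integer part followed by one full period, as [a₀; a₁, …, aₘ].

[47; 1, 2, 3, 2, 1, 94]

a₀ = ⌊√2275⌋ = 47.
With m₀=0, d₀=1 and mₖ₊₁ = dₖaₖ − mₖ, dₖ₊₁ = (n − mₖ₊₁²)/dₖ, aₖ₊₁ = ⌊(a₀+mₖ₊₁)/dₖ₊₁⌋:
  k=1: m=47, d=66, a=1
  k=2: m=19, d=29, a=2
  k=3: m=39, d=26, a=3
  k=4: m=39, d=29, a=2
  k=5: m=19, d=66, a=1
  k=6: m=47, d=1, a=94
d=1 and a=2a₀=94 at k=6, so the next step gives (m, d) = (47, 66) again — its k=1 value — and the period has length 6.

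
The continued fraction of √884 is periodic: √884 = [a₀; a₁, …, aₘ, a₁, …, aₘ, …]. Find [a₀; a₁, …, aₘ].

[29; 1, 2, 1, 2, 1, 2, 1, 58]

a₀ = ⌊√884⌋ = 29.
With m₀=0, d₀=1 and mₖ₊₁ = dₖaₖ − mₖ, dₖ₊₁ = (n − mₖ₊₁²)/dₖ, aₖ₊₁ = ⌊(a₀+mₖ₊₁)/dₖ₊₁⌋:
  k=1: m=29, d=43, a=1
  k=2: m=14, d=16, a=2
  k=3: m=18, d=35, a=1
  k=4: m=17, d=17, a=2
  k=5: m=17, d=35, a=1
  k=6: m=18, d=16, a=2
  k=7: m=14, d=43, a=1
  k=8: m=29, d=1, a=58
d=1 and a=2a₀=58 at k=8, so the next step gives (m, d) = (29, 43) again — its k=1 value — and the period has length 8.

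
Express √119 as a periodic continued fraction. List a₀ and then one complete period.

[10; 1, 9, 1, 20]

a₀ = ⌊√119⌋ = 10.
With m₀=0, d₀=1 and mₖ₊₁ = dₖaₖ − mₖ, dₖ₊₁ = (n − mₖ₊₁²)/dₖ, aₖ₊₁ = ⌊(a₀+mₖ₊₁)/dₖ₊₁⌋:
  k=1: m=10, d=19, a=1
  k=2: m=9, d=2, a=9
  k=3: m=9, d=19, a=1
  k=4: m=10, d=1, a=20
d=1 and a=2a₀=20 at k=4, so the next step gives (m, d) = (10, 19) again — its k=1 value — and the period has length 4.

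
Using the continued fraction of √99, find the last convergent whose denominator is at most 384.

3771/379

√99 = [9; 1, 18, …] (period length 2).
Convergents:
  p_0/q_0 = 9/1
  p_1/q_1 = 10/1
  p_2/q_2 = 189/19
  p_3/q_3 = 199/20
  p_4/q_4 = 3771/379
  p_5/q_5 = 3970/399
q_4 = 379 ≤ 384 < 399 = q_5, so the answer is 3771/379.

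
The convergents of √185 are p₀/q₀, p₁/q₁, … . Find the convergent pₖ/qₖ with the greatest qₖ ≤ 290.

√185 = [13; 1, 1, 1, 1, 26, …] (period length 5).
Convergents:
  p_0/q_0 = 13/1
  p_1/q_1 = 14/1
  p_2/q_2 = 27/2
  p_3/q_3 = 41/3
  p_4/q_4 = 68/5
  p_5/q_5 = 1809/133
  p_6/q_6 = 1877/138
  p_7/q_7 = 3686/271
  p_8/q_8 = 5563/409
q_7 = 271 ≤ 290 < 409 = q_8, so the answer is 3686/271.

3686/271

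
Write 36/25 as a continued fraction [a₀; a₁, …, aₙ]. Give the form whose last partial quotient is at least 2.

36 = 1×25 + 11
25 = 2×11 + 3
11 = 3×3 + 2
3 = 1×2 + 1
2 = 2×1 + 0  (stop)
So 36/25 = [1; 2, 3, 1, 2].

[1; 2, 3, 1, 2]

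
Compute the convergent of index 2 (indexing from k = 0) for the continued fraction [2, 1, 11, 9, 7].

35/12

Using pₖ = aₖpₖ₋₁ + pₖ₋₂, qₖ = aₖqₖ₋₁ + qₖ₋₂ (with p₋₁=1, p₋₂=0, q₋₁=0, q₋₂=1):
  k=0: a=2, p=2, q=1
  k=1: a=1, p=3, q=1
  k=2: a=11, p=35, q=12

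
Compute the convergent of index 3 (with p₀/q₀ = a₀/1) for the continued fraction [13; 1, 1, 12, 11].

Using pₖ = aₖpₖ₋₁ + pₖ₋₂, qₖ = aₖqₖ₋₁ + qₖ₋₂ (with p₋₁=1, p₋₂=0, q₋₁=0, q₋₂=1):
  k=0: a=13, p=13, q=1
  k=1: a=1, p=14, q=1
  k=2: a=1, p=27, q=2
  k=3: a=12, p=338, q=25

338/25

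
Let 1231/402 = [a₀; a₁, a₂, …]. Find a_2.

12

1231 = 3·402 + 25   →  a_0 = 3
402 = 16·25 + 2   →  a_1 = 16
25 = 12·2 + 1   →  a_2 = 12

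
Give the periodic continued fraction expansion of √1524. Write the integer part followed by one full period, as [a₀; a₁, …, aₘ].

a₀ = ⌊√1524⌋ = 39.
With m₀=0, d₀=1 and mₖ₊₁ = dₖaₖ − mₖ, dₖ₊₁ = (n − mₖ₊₁²)/dₖ, aₖ₊₁ = ⌊(a₀+mₖ₊₁)/dₖ₊₁⌋:
  k=1: m=39, d=3, a=26
  k=2: m=39, d=1, a=78
d=1 and a=2a₀=78 at k=2, so the next step gives (m, d) = (39, 3) again — its k=1 value — and the period has length 2.

[39; 26, 78]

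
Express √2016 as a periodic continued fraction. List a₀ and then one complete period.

a₀ = ⌊√2016⌋ = 44.
With m₀=0, d₀=1 and mₖ₊₁ = dₖaₖ − mₖ, dₖ₊₁ = (n − mₖ₊₁²)/dₖ, aₖ₊₁ = ⌊(a₀+mₖ₊₁)/dₖ₊₁⌋:
  k=1: m=44, d=80, a=1
  k=2: m=36, d=9, a=8
  k=3: m=36, d=80, a=1
  k=4: m=44, d=1, a=88
d=1 and a=2a₀=88 at k=4, so the next step gives (m, d) = (44, 80) again — its k=1 value — and the period has length 4.

[44; 1, 8, 1, 88]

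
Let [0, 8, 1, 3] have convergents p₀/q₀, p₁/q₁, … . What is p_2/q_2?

Using pₖ = aₖpₖ₋₁ + pₖ₋₂, qₖ = aₖqₖ₋₁ + qₖ₋₂ (with p₋₁=1, p₋₂=0, q₋₁=0, q₋₂=1):
  k=0: a=0, p=0, q=1
  k=1: a=8, p=1, q=8
  k=2: a=1, p=1, q=9

1/9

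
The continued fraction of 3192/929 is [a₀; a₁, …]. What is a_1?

2

3192 = 3·929 + 405   →  a_0 = 3
929 = 2·405 + 119   →  a_1 = 2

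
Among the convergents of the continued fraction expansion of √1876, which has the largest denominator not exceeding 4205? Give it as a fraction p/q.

√1876 = [43; 3, 5, 12, 5, 3, 86, …] (period length 6).
Convergents:
  p_0/q_0 = 43/1
  p_1/q_1 = 130/3
  p_2/q_2 = 693/16
  p_3/q_3 = 8446/195
  p_4/q_4 = 42923/991
  p_5/q_5 = 137215/3168
  p_6/q_6 = 11843413/273439
q_5 = 3168 ≤ 4205 < 273439 = q_6, so the answer is 137215/3168.

137215/3168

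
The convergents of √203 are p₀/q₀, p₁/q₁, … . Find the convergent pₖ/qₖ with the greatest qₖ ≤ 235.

√203 = [14; 4, 28, …] (period length 2).
Convergents:
  p_0/q_0 = 14/1
  p_1/q_1 = 57/4
  p_2/q_2 = 1610/113
  p_3/q_3 = 6497/456
q_2 = 113 ≤ 235 < 456 = q_3, so the answer is 1610/113.

1610/113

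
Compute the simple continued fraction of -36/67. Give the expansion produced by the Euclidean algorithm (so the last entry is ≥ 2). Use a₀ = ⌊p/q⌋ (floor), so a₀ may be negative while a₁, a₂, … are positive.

-36 = -1·67 + 31
67 = 2·31 + 5
31 = 6·5 + 1
5 = 5·1 + 0  (stop)
So -36/67 = [-1; 2, 6, 5].

[-1; 2, 6, 5]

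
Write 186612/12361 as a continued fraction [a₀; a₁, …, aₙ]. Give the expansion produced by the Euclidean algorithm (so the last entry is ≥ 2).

186612 = 15×12361 + 1197
12361 = 10×1197 + 391
1197 = 3×391 + 24
391 = 16×24 + 7
24 = 3×7 + 3
7 = 2×3 + 1
3 = 3×1 + 0  (stop)
So 186612/12361 = [15; 10, 3, 16, 3, 2, 3].

[15; 10, 3, 16, 3, 2, 3]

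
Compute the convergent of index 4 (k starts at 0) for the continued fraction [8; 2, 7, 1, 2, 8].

Using pₖ = aₖpₖ₋₁ + pₖ₋₂, qₖ = aₖqₖ₋₁ + qₖ₋₂ (with p₋₁=1, p₋₂=0, q₋₁=0, q₋₂=1):
  k=0: a=8, p=8, q=1
  k=1: a=2, p=17, q=2
  k=2: a=7, p=127, q=15
  k=3: a=1, p=144, q=17
  k=4: a=2, p=415, q=49

415/49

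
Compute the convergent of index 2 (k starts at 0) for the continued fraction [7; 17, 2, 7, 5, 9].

Using pₖ = aₖpₖ₋₁ + pₖ₋₂, qₖ = aₖqₖ₋₁ + qₖ₋₂ (with p₋₁=1, p₋₂=0, q₋₁=0, q₋₂=1):
  k=0: a=7, p=7, q=1
  k=1: a=17, p=120, q=17
  k=2: a=2, p=247, q=35

247/35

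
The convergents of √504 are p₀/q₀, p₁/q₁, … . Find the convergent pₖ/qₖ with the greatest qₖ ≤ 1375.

√504 = [22; 2, 4, 2, 44, …] (period length 4).
Convergents:
  p_0/q_0 = 22/1
  p_1/q_1 = 45/2
  p_2/q_2 = 202/9
  p_3/q_3 = 449/20
  p_4/q_4 = 19958/889
  p_5/q_5 = 40365/1798
q_4 = 889 ≤ 1375 < 1798 = q_5, so the answer is 19958/889.

19958/889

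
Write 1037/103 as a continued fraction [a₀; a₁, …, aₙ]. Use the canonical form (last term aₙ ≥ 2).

1037 = 10×103 + 7
103 = 14×7 + 5
7 = 1×5 + 2
5 = 2×2 + 1
2 = 2×1 + 0  (stop)
So 1037/103 = [10; 14, 1, 2, 2].

[10; 14, 1, 2, 2]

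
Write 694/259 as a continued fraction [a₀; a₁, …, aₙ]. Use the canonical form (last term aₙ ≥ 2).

694 = 2*259 + 176
259 = 1*176 + 83
176 = 2*83 + 10
83 = 8*10 + 3
10 = 3*3 + 1
3 = 3*1 + 0  (stop)
So 694/259 = [2; 1, 2, 8, 3, 3].

[2; 1, 2, 8, 3, 3]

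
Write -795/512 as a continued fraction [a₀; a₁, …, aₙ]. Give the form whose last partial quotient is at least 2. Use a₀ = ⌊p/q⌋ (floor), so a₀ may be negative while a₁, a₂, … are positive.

[-2; 2, 4, 4, 6, 2]

-795 = -2·512 + 229
512 = 2·229 + 54
229 = 4·54 + 13
54 = 4·13 + 2
13 = 6·2 + 1
2 = 2·1 + 0  (stop)
So -795/512 = [-2; 2, 4, 4, 6, 2].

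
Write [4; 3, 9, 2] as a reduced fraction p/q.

Fold from the inside: start with 2/1.
  9 + 1/2 = 19/2
  3 + 2/19 = 59/19
  4 + 19/59 = 255/59

255/59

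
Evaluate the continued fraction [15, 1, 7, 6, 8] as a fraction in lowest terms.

Using pₖ = aₖpₖ₋₁ + pₖ₋₂ and qₖ = aₖqₖ₋₁ + qₖ₋₂:
  k=0: a=15, p=15, q=1
  k=1: a=1, p=16, q=1
  k=2: a=7, p=127, q=8
  k=3: a=6, p=778, q=49
  k=4: a=8, p=6351, q=400

6351/400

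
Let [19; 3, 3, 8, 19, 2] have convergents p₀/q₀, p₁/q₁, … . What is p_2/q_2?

193/10

Using pₖ = aₖpₖ₋₁ + pₖ₋₂, qₖ = aₖqₖ₋₁ + qₖ₋₂ (with p₋₁=1, p₋₂=0, q₋₁=0, q₋₂=1):
  k=0: a=19, p=19, q=1
  k=1: a=3, p=58, q=3
  k=2: a=3, p=193, q=10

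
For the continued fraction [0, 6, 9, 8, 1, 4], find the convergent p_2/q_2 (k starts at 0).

9/55

Using pₖ = aₖpₖ₋₁ + pₖ₋₂, qₖ = aₖqₖ₋₁ + qₖ₋₂ (with p₋₁=1, p₋₂=0, q₋₁=0, q₋₂=1):
  k=0: a=0, p=0, q=1
  k=1: a=6, p=1, q=6
  k=2: a=9, p=9, q=55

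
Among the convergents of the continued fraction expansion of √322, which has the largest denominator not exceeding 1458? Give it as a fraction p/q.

11610/647

√322 = [17; 1, 16, 1, 34, …] (period length 4).
Convergents:
  p_0/q_0 = 17/1
  p_1/q_1 = 18/1
  p_2/q_2 = 305/17
  p_3/q_3 = 323/18
  p_4/q_4 = 11287/629
  p_5/q_5 = 11610/647
  p_6/q_6 = 197047/10981
q_5 = 647 ≤ 1458 < 10981 = q_6, so the answer is 11610/647.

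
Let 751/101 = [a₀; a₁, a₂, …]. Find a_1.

2

751 = 7·101 + 44   →  a_0 = 7
101 = 2·44 + 13   →  a_1 = 2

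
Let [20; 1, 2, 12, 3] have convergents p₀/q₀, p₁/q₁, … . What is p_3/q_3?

Using pₖ = aₖpₖ₋₁ + pₖ₋₂, qₖ = aₖqₖ₋₁ + qₖ₋₂ (with p₋₁=1, p₋₂=0, q₋₁=0, q₋₂=1):
  k=0: a=20, p=20, q=1
  k=1: a=1, p=21, q=1
  k=2: a=2, p=62, q=3
  k=3: a=12, p=765, q=37

765/37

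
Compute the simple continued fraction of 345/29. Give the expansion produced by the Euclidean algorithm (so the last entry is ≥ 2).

[11; 1, 8, 1, 2]

345 = 11×29 + 26
29 = 1×26 + 3
26 = 8×3 + 2
3 = 1×2 + 1
2 = 2×1 + 0  (stop)
So 345/29 = [11; 1, 8, 1, 2].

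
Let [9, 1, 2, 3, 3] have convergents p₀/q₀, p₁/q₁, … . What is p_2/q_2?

29/3

Using pₖ = aₖpₖ₋₁ + pₖ₋₂, qₖ = aₖqₖ₋₁ + qₖ₋₂ (with p₋₁=1, p₋₂=0, q₋₁=0, q₋₂=1):
  k=0: a=9, p=9, q=1
  k=1: a=1, p=10, q=1
  k=2: a=2, p=29, q=3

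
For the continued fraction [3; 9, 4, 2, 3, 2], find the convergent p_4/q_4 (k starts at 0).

889/286

Using pₖ = aₖpₖ₋₁ + pₖ₋₂, qₖ = aₖqₖ₋₁ + qₖ₋₂ (with p₋₁=1, p₋₂=0, q₋₁=0, q₋₂=1):
  k=0: a=3, p=3, q=1
  k=1: a=9, p=28, q=9
  k=2: a=4, p=115, q=37
  k=3: a=2, p=258, q=83
  k=4: a=3, p=889, q=286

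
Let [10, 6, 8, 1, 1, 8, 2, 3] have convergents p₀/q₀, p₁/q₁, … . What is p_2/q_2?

Using pₖ = aₖpₖ₋₁ + pₖ₋₂, qₖ = aₖqₖ₋₁ + qₖ₋₂ (with p₋₁=1, p₋₂=0, q₋₁=0, q₋₂=1):
  k=0: a=10, p=10, q=1
  k=1: a=6, p=61, q=6
  k=2: a=8, p=498, q=49

498/49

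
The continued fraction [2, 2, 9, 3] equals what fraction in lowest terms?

Using pₖ = aₖpₖ₋₁ + pₖ₋₂ and qₖ = aₖqₖ₋₁ + qₖ₋₂:
  k=0: a=2, p=2, q=1
  k=1: a=2, p=5, q=2
  k=2: a=9, p=47, q=19
  k=3: a=3, p=146, q=59

146/59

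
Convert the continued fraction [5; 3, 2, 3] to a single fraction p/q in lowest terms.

127/24

Fold from the inside: start with 3/1.
  2 + 1/3 = 7/3
  3 + 3/7 = 24/7
  5 + 7/24 = 127/24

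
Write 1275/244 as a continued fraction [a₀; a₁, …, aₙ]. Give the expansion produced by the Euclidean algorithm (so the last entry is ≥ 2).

1275 = 5·244 + 55
244 = 4·55 + 24
55 = 2·24 + 7
24 = 3·7 + 3
7 = 2·3 + 1
3 = 3·1 + 0  (stop)
So 1275/244 = [5; 4, 2, 3, 2, 3].

[5; 4, 2, 3, 2, 3]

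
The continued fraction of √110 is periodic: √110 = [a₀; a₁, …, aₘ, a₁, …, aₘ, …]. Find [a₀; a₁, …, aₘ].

[10; 2, 20]

a₀ = ⌊√110⌋ = 10.
With m₀=0, d₀=1 and mₖ₊₁ = dₖaₖ − mₖ, dₖ₊₁ = (n − mₖ₊₁²)/dₖ, aₖ₊₁ = ⌊(a₀+mₖ₊₁)/dₖ₊₁⌋:
  k=1: m=10, d=10, a=2
  k=2: m=10, d=1, a=20
d=1 and a=2a₀=20 at k=2, so the next step gives (m, d) = (10, 10) again — its k=1 value — and the period has length 2.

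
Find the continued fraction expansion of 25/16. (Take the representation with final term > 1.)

[1; 1, 1, 3, 2]

25 = 1×16 + 9
16 = 1×9 + 7
9 = 1×7 + 2
7 = 3×2 + 1
2 = 2×1 + 0  (stop)
So 25/16 = [1; 1, 1, 3, 2].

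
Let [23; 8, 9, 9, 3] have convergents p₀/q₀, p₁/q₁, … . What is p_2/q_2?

Using pₖ = aₖpₖ₋₁ + pₖ₋₂, qₖ = aₖqₖ₋₁ + qₖ₋₂ (with p₋₁=1, p₋₂=0, q₋₁=0, q₋₂=1):
  k=0: a=23, p=23, q=1
  k=1: a=8, p=185, q=8
  k=2: a=9, p=1688, q=73

1688/73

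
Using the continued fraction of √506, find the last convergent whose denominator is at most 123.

√506 = [22; 2, 44, …] (period length 2).
Convergents:
  p_0/q_0 = 22/1
  p_1/q_1 = 45/2
  p_2/q_2 = 2002/89
  p_3/q_3 = 4049/180
q_2 = 89 ≤ 123 < 180 = q_3, so the answer is 2002/89.

2002/89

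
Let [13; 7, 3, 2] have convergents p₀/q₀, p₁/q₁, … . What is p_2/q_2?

289/22

Using pₖ = aₖpₖ₋₁ + pₖ₋₂, qₖ = aₖqₖ₋₁ + qₖ₋₂ (with p₋₁=1, p₋₂=0, q₋₁=0, q₋₂=1):
  k=0: a=13, p=13, q=1
  k=1: a=7, p=92, q=7
  k=2: a=3, p=289, q=22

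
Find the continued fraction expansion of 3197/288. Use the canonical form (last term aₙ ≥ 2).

3197 = 11×288 + 29
288 = 9×29 + 27
29 = 1×27 + 2
27 = 13×2 + 1
2 = 2×1 + 0  (stop)
So 3197/288 = [11; 9, 1, 13, 2].

[11; 9, 1, 13, 2]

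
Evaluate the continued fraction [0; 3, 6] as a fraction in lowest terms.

6/19

Using pₖ = aₖpₖ₋₁ + pₖ₋₂ and qₖ = aₖqₖ₋₁ + qₖ₋₂:
  k=0: a=0, p=0, q=1
  k=1: a=3, p=1, q=3
  k=2: a=6, p=6, q=19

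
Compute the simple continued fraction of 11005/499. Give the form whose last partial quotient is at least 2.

11005 = 22×499 + 27
499 = 18×27 + 13
27 = 2×13 + 1
13 = 13×1 + 0  (stop)
So 11005/499 = [22; 18, 2, 13].

[22; 18, 2, 13]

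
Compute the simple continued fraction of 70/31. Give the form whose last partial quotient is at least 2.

70 = 2×31 + 8
31 = 3×8 + 7
8 = 1×7 + 1
7 = 7×1 + 0  (stop)
So 70/31 = [2; 3, 1, 7].

[2; 3, 1, 7]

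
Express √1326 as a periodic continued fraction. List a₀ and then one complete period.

a₀ = ⌊√1326⌋ = 36.
With m₀=0, d₀=1 and mₖ₊₁ = dₖaₖ − mₖ, dₖ₊₁ = (n − mₖ₊₁²)/dₖ, aₖ₊₁ = ⌊(a₀+mₖ₊₁)/dₖ₊₁⌋:
  k=1: m=36, d=30, a=2
  k=2: m=24, d=25, a=2
  k=3: m=26, d=26, a=2
  k=4: m=26, d=25, a=2
  k=5: m=24, d=30, a=2
  k=6: m=36, d=1, a=72
d=1 and a=2a₀=72 at k=6, so the next step gives (m, d) = (36, 30) again — its k=1 value — and the period has length 6.

[36; 2, 2, 2, 2, 2, 72]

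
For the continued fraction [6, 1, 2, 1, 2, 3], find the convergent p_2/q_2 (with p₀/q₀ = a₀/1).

20/3

Using pₖ = aₖpₖ₋₁ + pₖ₋₂, qₖ = aₖqₖ₋₁ + qₖ₋₂ (with p₋₁=1, p₋₂=0, q₋₁=0, q₋₂=1):
  k=0: a=6, p=6, q=1
  k=1: a=1, p=7, q=1
  k=2: a=2, p=20, q=3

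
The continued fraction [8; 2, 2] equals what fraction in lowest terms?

Fold from the inside: start with 2/1.
  2 + 1/2 = 5/2
  8 + 2/5 = 42/5

42/5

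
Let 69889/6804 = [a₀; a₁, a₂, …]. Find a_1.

3

69889 = 10·6804 + 1849   →  a_0 = 10
6804 = 3·1849 + 1257   →  a_1 = 3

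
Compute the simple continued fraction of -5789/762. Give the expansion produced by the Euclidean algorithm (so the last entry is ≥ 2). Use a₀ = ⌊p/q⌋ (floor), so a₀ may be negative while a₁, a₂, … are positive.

[-8; 2, 2, 13, 2, 5]

-5789 = -8·762 + 307
762 = 2·307 + 148
307 = 2·148 + 11
148 = 13·11 + 5
11 = 2·5 + 1
5 = 5·1 + 0  (stop)
So -5789/762 = [-8; 2, 2, 13, 2, 5].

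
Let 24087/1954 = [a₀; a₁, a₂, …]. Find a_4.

24087 = 12·1954 + 639   →  a_0 = 12
1954 = 3·639 + 37   →  a_1 = 3
639 = 17·37 + 10   →  a_2 = 17
37 = 3·10 + 7   →  a_3 = 3
10 = 1·7 + 3   →  a_4 = 1

1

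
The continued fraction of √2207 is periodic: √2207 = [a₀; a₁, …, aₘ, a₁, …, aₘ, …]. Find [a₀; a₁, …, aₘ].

[46; 1, 45, 1, 92]

a₀ = ⌊√2207⌋ = 46.
With m₀=0, d₀=1 and mₖ₊₁ = dₖaₖ − mₖ, dₖ₊₁ = (n − mₖ₊₁²)/dₖ, aₖ₊₁ = ⌊(a₀+mₖ₊₁)/dₖ₊₁⌋:
  k=1: m=46, d=91, a=1
  k=2: m=45, d=2, a=45
  k=3: m=45, d=91, a=1
  k=4: m=46, d=1, a=92
d=1 and a=2a₀=92 at k=4, so the next step gives (m, d) = (46, 91) again — its k=1 value — and the period has length 4.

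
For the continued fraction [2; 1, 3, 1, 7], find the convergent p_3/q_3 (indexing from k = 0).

Using pₖ = aₖpₖ₋₁ + pₖ₋₂, qₖ = aₖqₖ₋₁ + qₖ₋₂ (with p₋₁=1, p₋₂=0, q₋₁=0, q₋₂=1):
  k=0: a=2, p=2, q=1
  k=1: a=1, p=3, q=1
  k=2: a=3, p=11, q=4
  k=3: a=1, p=14, q=5

14/5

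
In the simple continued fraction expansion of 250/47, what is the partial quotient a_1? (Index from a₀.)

3

250 = 5·47 + 15   →  a_0 = 5
47 = 3·15 + 2   →  a_1 = 3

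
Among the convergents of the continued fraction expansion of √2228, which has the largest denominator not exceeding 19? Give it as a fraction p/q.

236/5

√2228 = [47; 4, 1, 22, 1, 4, 94, …] (period length 6).
Convergents:
  p_0/q_0 = 47/1
  p_1/q_1 = 189/4
  p_2/q_2 = 236/5
  p_3/q_3 = 5381/114
q_2 = 5 ≤ 19 < 114 = q_3, so the answer is 236/5.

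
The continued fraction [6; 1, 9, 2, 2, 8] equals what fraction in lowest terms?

3017/437

Using pₖ = aₖpₖ₋₁ + pₖ₋₂ and qₖ = aₖqₖ₋₁ + qₖ₋₂:
  k=0: a=6, p=6, q=1
  k=1: a=1, p=7, q=1
  k=2: a=9, p=69, q=10
  k=3: a=2, p=145, q=21
  k=4: a=2, p=359, q=52
  k=5: a=8, p=3017, q=437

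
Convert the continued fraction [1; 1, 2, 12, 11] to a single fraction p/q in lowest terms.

687/410

Using pₖ = aₖpₖ₋₁ + pₖ₋₂ and qₖ = aₖqₖ₋₁ + qₖ₋₂:
  k=0: a=1, p=1, q=1
  k=1: a=1, p=2, q=1
  k=2: a=2, p=5, q=3
  k=3: a=12, p=62, q=37
  k=4: a=11, p=687, q=410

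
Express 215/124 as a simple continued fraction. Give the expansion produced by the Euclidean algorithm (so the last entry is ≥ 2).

215 = 1×124 + 91
124 = 1×91 + 33
91 = 2×33 + 25
33 = 1×25 + 8
25 = 3×8 + 1
8 = 8×1 + 0  (stop)
So 215/124 = [1; 1, 2, 1, 3, 8].

[1; 1, 2, 1, 3, 8]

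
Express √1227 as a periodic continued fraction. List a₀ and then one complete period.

[35; 35, 70]

a₀ = ⌊√1227⌋ = 35.
With m₀=0, d₀=1 and mₖ₊₁ = dₖaₖ − mₖ, dₖ₊₁ = (n − mₖ₊₁²)/dₖ, aₖ₊₁ = ⌊(a₀+mₖ₊₁)/dₖ₊₁⌋:
  k=1: m=35, d=2, a=35
  k=2: m=35, d=1, a=70
d=1 and a=2a₀=70 at k=2, so the next step gives (m, d) = (35, 2) again — its k=1 value — and the period has length 2.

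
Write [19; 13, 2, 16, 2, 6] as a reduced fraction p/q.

113434/5947

Using pₖ = aₖpₖ₋₁ + pₖ₋₂ and qₖ = aₖqₖ₋₁ + qₖ₋₂:
  k=0: a=19, p=19, q=1
  k=1: a=13, p=248, q=13
  k=2: a=2, p=515, q=27
  k=3: a=16, p=8488, q=445
  k=4: a=2, p=17491, q=917
  k=5: a=6, p=113434, q=5947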